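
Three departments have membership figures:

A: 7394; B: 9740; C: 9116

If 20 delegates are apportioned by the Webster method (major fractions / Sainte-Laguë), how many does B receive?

7

Standard divisor 26250/20 ≈ 1312.5; standard quotas: A 5.634, B 7.421, C 6.946.
Rounding to the nearest integer gives A 6, B 7, C 7 — total 20, matching the house size, so no adjustment is needed.
B receives 7.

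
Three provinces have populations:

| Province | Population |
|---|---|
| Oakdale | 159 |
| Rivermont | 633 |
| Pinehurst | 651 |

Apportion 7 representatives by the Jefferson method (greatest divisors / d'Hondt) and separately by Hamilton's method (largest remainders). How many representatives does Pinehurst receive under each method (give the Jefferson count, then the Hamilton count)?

4 and 3

Jefferson: Oakdale 0, Rivermont 3, Pinehurst 4.
Hamilton: Oakdale 1, Rivermont 3, Pinehurst 3.
Pinehurst gets 4 under Jefferson and 3 under Hamilton.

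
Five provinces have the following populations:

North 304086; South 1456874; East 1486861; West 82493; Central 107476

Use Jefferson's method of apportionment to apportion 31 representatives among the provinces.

Standard divisor 3437790/31 ≈ 110896.452; standard quotas: North 2.742, South 13.137, East 13.408, West 0.744, Central 0.969.
Rounding down gives 2, 13, 13, 0, 0 = 28 seats, so the divisor must be adjusted.
With modified divisor 102700: modified quotas North 2.961, South 14.186, East 14.478, West 0.803, Central 1.047.
Rounding down: North 2, South 14, East 14, West 0, Central 1 (total 31).

North 2; South 14; East 14; West 0; Central 1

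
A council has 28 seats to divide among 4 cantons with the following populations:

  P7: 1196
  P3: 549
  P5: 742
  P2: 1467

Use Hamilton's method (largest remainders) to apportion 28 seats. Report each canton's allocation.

Total 3954; standard divisor 3954/28 ≈ 141.214.
Standard quotas: P7 8.469, P3 3.888, P5 5.254, P2 10.388.
Lower quotas: P7 8, P3 3, P5 5, P2 10 (sum 26, leaving 2 seats).
Remainders in descending order: P3 0.888, P7 0.469, P2 0.388, P5 0.254.
Largest remainders: P3, P7 receive the extra seats.

P7 9, P3 4, P5 5, P2 10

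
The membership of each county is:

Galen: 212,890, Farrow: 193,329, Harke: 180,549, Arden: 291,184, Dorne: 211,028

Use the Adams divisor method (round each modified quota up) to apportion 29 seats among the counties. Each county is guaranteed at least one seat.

Standard divisor 1088980/29 ≈ 37551.034; standard quotas: Galen 5.669, Farrow 5.148, Harke 4.808, Arden 7.754, Dorne 5.620.
Rounding up gives 6, 6, 5, 8, 6 = 31 seats, so the divisor must be adjusted.
With modified divisor 41900: modified quotas Galen 5.081, Farrow 4.614, Harke 4.309, Arden 6.949, Dorne 5.036.
Rounding up: Galen 6, Farrow 5, Harke 5, Arden 7, Dorne 6 (total 29).

Galen 6, Farrow 5, Harke 5, Arden 7, Dorne 6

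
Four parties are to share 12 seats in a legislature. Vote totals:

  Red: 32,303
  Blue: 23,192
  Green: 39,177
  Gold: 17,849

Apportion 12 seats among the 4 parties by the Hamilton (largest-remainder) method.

Total 112521; standard divisor 112521/12 ≈ 9376.75.
Standard quotas: Red 3.4450, Blue 2.4734, Green 4.1781, Gold 1.9035.
Lower quotas: Red 3, Blue 2, Green 4, Gold 1 (sum 10, leaving 2 seats).
Remainders in descending order: Gold 0.9035, Blue 0.4734, Red 0.4450, Green 0.1781.
The surplus seats go to Gold, Blue.

Red=3; Blue=3; Green=4; Gold=2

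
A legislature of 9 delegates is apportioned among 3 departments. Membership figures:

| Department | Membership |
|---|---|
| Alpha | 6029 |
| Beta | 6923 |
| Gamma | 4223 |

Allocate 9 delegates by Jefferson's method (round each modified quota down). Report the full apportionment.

Alpha 3, Beta 4, Gamma 2

Standard divisor 17175/9 ≈ 1908.333; standard quotas: Alpha 3.159, Beta 3.628, Gamma 2.213.
Rounding down gives 3, 3, 2 = 8 seats, so the divisor must be adjusted.
With modified divisor 1600: modified quotas Alpha 3.768, Beta 4.327, Gamma 2.639.
Rounding down: Alpha 3, Beta 4, Gamma 2 (total 9).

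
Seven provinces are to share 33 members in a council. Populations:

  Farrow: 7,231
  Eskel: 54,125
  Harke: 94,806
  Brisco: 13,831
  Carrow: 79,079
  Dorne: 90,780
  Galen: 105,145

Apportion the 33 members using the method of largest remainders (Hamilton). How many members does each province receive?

Farrow 0, Eskel 4, Harke 7, Brisco 1, Carrow 6, Dorne 7, Galen 8

Total 444997; standard divisor 444997/33 ≈ 13484.758.
Standard quotas: Farrow 0.5362, Eskel 4.0138, Harke 7.0306, Brisco 1.0257, Carrow 5.8643, Dorne 6.7320, Galen 7.7973.
Lower quotas: Farrow 0, Eskel 4, Harke 7, Brisco 1, Carrow 5, Dorne 6, Galen 7 (sum 30, leaving 3 seats).
Remainders in descending order: Carrow 0.8643, Galen 0.7973, Dorne 0.7320, Farrow 0.5362, Harke 0.0306, Brisco 0.0257, Eskel 0.0138.
Largest remainders: Carrow, Galen, Dorne receive the extra seats.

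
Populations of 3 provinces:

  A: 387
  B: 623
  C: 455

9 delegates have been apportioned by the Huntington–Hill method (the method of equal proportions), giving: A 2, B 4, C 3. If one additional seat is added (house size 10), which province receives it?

Priority for the next seat is population ÷ (√(s·(s+1))).
Priorities: A 157.992, B 139.307, C 131.347.
Highest priority: A.

A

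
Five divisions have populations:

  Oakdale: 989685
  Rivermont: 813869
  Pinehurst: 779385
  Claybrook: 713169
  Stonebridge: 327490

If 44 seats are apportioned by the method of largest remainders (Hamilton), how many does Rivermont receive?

10

Total 3623598; standard divisor 3623598/44 ≈ 82354.5.
Standard quotas: Oakdale 12.0174, Rivermont 9.8825, Pinehurst 9.4638, Claybrook 8.6597, Stonebridge 3.9766.
Lower quotas: Oakdale 12, Rivermont 9, Pinehurst 9, Claybrook 8, Stonebridge 3 (sum 41, leaving 3 seats).
Remainders in descending order: Stonebridge 0.9766, Rivermont 0.8825, Claybrook 0.6597, Pinehurst 0.4638, Oakdale 0.0174.
Largest remainders: Stonebridge, Rivermont, Claybrook receive the extra seats.
Rivermont receives 10.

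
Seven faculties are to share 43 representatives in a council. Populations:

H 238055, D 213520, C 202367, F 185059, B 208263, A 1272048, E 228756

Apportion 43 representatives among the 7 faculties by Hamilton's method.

H 4, D 4, C 3, F 3, B 4, A 21, E 4

The standard divisor is 2548068/43 ≈ 59257.395.
Standard quotas: H 4.0173, D 3.6033, C 3.4151, F 3.1230, B 3.5145, A 21.4665, E 3.8604.
Lower quotas: H 4, D 3, C 3, F 3, B 3, A 21, E 3 (sum 40, leaving 3 seats).
Remainders in descending order: E 0.8604, D 0.6033, B 0.5145, A 0.4665, C 0.4151, F 0.1230, H 0.0173.
The surplus seats go to E, D, B.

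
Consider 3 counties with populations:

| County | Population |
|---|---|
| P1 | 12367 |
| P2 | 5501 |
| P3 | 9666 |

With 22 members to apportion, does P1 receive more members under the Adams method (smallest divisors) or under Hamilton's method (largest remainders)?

Hamilton

Adams: P1 9, P2 5, P3 8.
Hamilton: P1 10, P2 4, P3 8.
P1 gets 9 under Adams and 10 under Hamilton.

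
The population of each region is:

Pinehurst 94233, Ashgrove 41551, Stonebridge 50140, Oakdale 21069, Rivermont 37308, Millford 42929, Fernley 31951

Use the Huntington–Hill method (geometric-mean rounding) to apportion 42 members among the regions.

With divisor 7661: modified quotas Pinehurst 12.300, Ashgrove 5.424, Stonebridge 6.545, Oakdale 2.750, Rivermont 4.870, Millford 5.604, Fernley 4.171.
Geometric-mean thresholds: Pinehurst √(12·13)=12.490, Ashgrove √(5·6)=5.477, Stonebridge √(6·7)=6.481, Oakdale √(2·3)=2.449, Rivermont √(4·5)=4.472, Millford √(5·6)=5.477, Fernley √(4·5)=4.472.
Each quota rounded against its threshold gives Pinehurst 12, Ashgrove 5, Stonebridge 7, Oakdale 3, Rivermont 5, Millford 6, Fernley 4 (total 42).

Pinehurst=12, Ashgrove=5, Stonebridge=7, Oakdale=3, Rivermont=5, Millford=6, Fernley=4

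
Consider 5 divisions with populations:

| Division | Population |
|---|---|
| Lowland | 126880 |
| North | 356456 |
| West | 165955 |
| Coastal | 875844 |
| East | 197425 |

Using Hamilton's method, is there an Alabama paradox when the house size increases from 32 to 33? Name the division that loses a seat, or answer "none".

At 32 seats: Lowland 2, North 7, West 3, Coastal 16, East 4.
At 33 seats: Lowland 2, North 7, West 3, Coastal 17, East 4.
No division's allocation decreased.

none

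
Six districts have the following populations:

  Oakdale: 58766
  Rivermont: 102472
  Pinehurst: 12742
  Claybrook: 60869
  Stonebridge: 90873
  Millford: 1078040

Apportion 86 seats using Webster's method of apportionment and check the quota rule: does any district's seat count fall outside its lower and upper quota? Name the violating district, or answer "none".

Millford

Standard quotas: Oakdale 3.600, Rivermont 6.278, Pinehurst 0.781, Claybrook 3.729, Stonebridge 5.567, Millford 66.045.
Webster allocation: Oakdale 4, Rivermont 6, Pinehurst 1, Claybrook 4, Stonebridge 6, Millford 65.
Millford has quota 66.045 (lower 66, upper 67) but receives 65 — outside the quota interval.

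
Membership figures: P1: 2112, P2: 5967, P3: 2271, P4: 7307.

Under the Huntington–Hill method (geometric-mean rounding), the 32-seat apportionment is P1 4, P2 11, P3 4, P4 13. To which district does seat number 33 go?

P4

Priority for the next seat is population ÷ (√(s·(s+1))).
Priorities: P1 472.258, P2 519.361, P3 507.811, P4 541.631.
Highest priority: P4.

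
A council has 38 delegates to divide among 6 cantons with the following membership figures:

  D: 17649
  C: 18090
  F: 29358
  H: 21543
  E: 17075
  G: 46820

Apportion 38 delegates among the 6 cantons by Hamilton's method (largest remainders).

D=5; C=5; F=7; H=5; E=4; G=12

Total 150535; standard divisor 150535/38 ≈ 3961.447.
Standard quotas: D 4.4552, C 4.5665, F 7.4109, H 5.4382, E 4.3103, G 11.8189.
Lower quotas: D 4, C 4, F 7, H 5, E 4, G 11 (sum 35, leaving 3 seats).
Remainders in descending order: G 0.8189, C 0.5665, D 0.4552, H 0.4382, F 0.4109, E 0.3103.
Largest remainders: G, C, D receive the extra seats.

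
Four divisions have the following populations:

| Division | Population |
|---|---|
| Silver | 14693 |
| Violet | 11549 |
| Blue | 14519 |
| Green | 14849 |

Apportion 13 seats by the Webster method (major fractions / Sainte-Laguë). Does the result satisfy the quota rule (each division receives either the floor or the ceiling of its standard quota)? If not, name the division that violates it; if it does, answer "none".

Standard quotas: Silver 3.435, Violet 2.700, Blue 3.394, Green 3.471.
Webster allocation: Silver 3, Violet 3, Blue 3, Green 4.
Every allocation lies between the lower and upper quota.

none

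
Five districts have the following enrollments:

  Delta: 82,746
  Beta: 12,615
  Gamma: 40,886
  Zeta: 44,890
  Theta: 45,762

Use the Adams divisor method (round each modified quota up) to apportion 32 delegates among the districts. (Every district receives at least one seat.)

Standard divisor 226899/32 ≈ 7090.594; standard quotas: Delta 11.670, Beta 1.779, Gamma 5.766, Zeta 6.331, Theta 6.454.
Rounding up gives 12, 2, 6, 7, 7 = 34 seats, so the divisor must be adjusted.
With modified divisor 7600: modified quotas Delta 10.888, Beta 1.660, Gamma 5.380, Zeta 5.907, Theta 6.021.
Rounding up: Delta 11, Beta 2, Gamma 6, Zeta 6, Theta 7 (total 32).

Delta=11; Beta=2; Gamma=6; Zeta=6; Theta=7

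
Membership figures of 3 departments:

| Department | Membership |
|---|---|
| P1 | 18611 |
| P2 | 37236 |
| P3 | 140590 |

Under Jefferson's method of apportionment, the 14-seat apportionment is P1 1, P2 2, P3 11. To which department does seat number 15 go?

P2

Priority for the next seat is population ÷ (current seats + 1).
Priorities: P1 9305.500, P2 12412.000, P3 11715.833.
Highest priority: P2.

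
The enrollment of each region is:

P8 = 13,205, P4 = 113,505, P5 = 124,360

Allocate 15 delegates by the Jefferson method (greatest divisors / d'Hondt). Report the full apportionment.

Standard divisor 251070/15 ≈ 16738; standard quotas: P8 0.789, P4 6.781, P5 7.430.
Rounding down gives 0, 6, 7 = 13 seats, so the divisor must be adjusted.
With modified divisor 14900: modified quotas P8 0.886, P4 7.618, P5 8.346.
Rounding down: P8 0, P4 7, P5 8 (total 15).

P8 0, P4 7, P5 8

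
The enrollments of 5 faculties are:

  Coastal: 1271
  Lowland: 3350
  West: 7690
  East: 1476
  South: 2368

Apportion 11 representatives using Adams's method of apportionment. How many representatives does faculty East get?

1

Standard divisor 16155/11 ≈ 1468.636; standard quotas: Coastal 0.865, Lowland 2.281, West 5.236, East 1.005, South 1.612.
Rounding up gives 1, 3, 6, 2, 2 = 14 seats, so the divisor must be adjusted.
With modified divisor 1800: modified quotas Coastal 0.706, Lowland 1.861, West 4.272, East 0.820, South 1.316.
Rounding up: Coastal 1, Lowland 2, West 5, East 1, South 2 (total 11).
East receives 1.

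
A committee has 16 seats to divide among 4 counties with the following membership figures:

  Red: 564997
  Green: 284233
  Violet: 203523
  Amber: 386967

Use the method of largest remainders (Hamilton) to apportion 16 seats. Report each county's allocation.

The standard divisor is 1439720/16 ≈ 89982.5.
Standard quotas: Red 6.2790, Green 3.1588, Violet 2.2618, Amber 4.3005.
Lower quotas: Red 6, Green 3, Violet 2, Amber 4 (sum 15, leaving 1 seat).
Remainders in descending order: Amber 0.3005, Red 0.2790, Violet 0.2618, Green 0.1588.
The surplus seat goes to Amber.

Red: 6, Green: 3, Violet: 2, Amber: 5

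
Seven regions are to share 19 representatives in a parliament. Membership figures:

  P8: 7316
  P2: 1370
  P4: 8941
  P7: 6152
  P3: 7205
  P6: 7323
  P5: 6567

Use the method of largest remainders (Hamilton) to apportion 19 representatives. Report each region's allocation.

P8=3, P2=0, P4=4, P7=3, P3=3, P6=3, P5=3

The standard divisor is 44874/19 ≈ 2361.789.
Standard quotas: P8 3.0977, P2 0.5801, P4 3.7857, P7 2.6048, P3 3.0507, P6 3.1006, P5 2.7805.
Lower quotas: P8 3, P2 0, P4 3, P7 2, P3 3, P6 3, P5 2 (sum 16, leaving 3 seats).
Remainders in descending order: P4 0.7857, P5 0.7805, P7 0.6048, P2 0.5801, P6 0.1006, P8 0.0977, P3 0.0507.
Largest remainders: P4, P5, P7 receive the extra seats.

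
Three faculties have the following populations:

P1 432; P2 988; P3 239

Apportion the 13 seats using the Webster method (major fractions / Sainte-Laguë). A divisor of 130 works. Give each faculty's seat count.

With modified divisor 130: modified quotas P1 3.323, P2 7.600, P3 1.838.
Rounding to the nearest integer: P1 3, P2 8, P3 2 (total 13).

P1 3; P2 8; P3 2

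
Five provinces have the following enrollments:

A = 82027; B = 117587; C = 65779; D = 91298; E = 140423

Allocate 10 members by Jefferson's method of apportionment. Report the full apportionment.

Standard divisor 497114/10 ≈ 49711.4; standard quotas: A 1.650, B 2.365, C 1.323, D 1.837, E 2.825.
Rounding down gives 1, 2, 1, 1, 2 = 7 seats, so the divisor must be adjusted.
With modified divisor 40100: modified quotas A 2.046, B 2.932, C 1.640, D 2.277, E 3.502.
Rounding down: A 2, B 2, C 1, D 2, E 3 (total 10).

A 2; B 2; C 1; D 2; E 3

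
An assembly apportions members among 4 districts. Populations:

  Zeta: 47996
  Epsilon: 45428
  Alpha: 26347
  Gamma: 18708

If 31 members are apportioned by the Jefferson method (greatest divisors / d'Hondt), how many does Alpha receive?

Standard divisor 138479/31 ≈ 4467.065; standard quotas: Zeta 10.744, Epsilon 10.170, Alpha 5.898, Gamma 4.188.
Rounding down gives 10, 10, 5, 4 = 29 seats, so the divisor must be adjusted.
With modified divisor 4200: modified quotas Zeta 11.428, Epsilon 10.816, Alpha 6.273, Gamma 4.454.
Rounding down: Zeta 11, Epsilon 10, Alpha 6, Gamma 4 (total 31).
Alpha receives 6.

6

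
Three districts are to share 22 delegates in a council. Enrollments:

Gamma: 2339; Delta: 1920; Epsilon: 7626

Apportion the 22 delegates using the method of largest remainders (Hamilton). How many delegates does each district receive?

Gamma: 4, Delta: 4, Epsilon: 14

The standard divisor is 11885/22 ≈ 540.227.
Standard quotas: Gamma 4.3297, Delta 3.5541, Epsilon 14.1163.
Lower quotas: Gamma 4, Delta 3, Epsilon 14 (sum 21, leaving 1 seat).
Remainders in descending order: Delta 0.5541, Gamma 0.3297, Epsilon 0.1163.
The surplus seat goes to Delta.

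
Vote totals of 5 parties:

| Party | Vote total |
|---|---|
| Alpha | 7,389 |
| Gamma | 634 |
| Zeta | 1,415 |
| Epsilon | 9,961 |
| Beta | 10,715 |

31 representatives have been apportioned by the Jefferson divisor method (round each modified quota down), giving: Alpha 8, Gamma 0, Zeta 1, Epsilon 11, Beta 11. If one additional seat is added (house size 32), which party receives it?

Priority for the next seat is population ÷ (current seats + 1).
Priorities: Alpha 821.000, Gamma 634.000, Zeta 707.500, Epsilon 830.083, Beta 892.917.
Highest priority: Beta.

Beta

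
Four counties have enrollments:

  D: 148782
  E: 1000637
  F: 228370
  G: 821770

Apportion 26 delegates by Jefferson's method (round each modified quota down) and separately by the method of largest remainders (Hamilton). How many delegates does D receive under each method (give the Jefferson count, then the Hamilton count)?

Jefferson: D 1, E 13, F 2, G 10.
Hamilton: D 2, E 12, F 2, G 10.
D gets 1 under Jefferson and 2 under Hamilton.

1 and 2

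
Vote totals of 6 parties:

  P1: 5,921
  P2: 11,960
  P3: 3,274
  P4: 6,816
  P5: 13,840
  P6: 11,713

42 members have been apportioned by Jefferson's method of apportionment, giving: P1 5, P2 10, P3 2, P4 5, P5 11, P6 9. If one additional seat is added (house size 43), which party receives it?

P6

Priority for the next seat is population ÷ (current seats + 1).
Priorities: P1 986.833, P2 1087.273, P3 1091.333, P4 1136.000, P5 1153.333, P6 1171.300.
Highest priority: P6.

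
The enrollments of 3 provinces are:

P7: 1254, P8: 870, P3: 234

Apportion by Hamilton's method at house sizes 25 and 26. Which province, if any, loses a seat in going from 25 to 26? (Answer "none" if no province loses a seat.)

P3

At 25 seats: P7 13, P8 9, P3 3.
At 26 seats: P7 14, P8 10, P3 2.
P3 drops from 3 to 2.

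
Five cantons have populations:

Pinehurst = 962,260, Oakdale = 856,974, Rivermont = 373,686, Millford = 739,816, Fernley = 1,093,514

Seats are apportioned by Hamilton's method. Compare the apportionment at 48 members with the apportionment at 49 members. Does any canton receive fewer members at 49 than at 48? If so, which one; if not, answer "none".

At 48 seats: Pinehurst 12, Oakdale 10, Rivermont 4, Millford 9, Fernley 13.
At 49 seats: Pinehurst 12, Oakdale 10, Rivermont 5, Millford 9, Fernley 13.
No canton's allocation decreased.

none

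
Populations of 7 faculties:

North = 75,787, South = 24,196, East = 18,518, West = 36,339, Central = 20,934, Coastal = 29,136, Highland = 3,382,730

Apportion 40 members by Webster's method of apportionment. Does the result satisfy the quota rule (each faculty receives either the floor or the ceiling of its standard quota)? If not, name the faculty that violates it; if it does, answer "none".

Standard quotas: North 0.845, South 0.270, East 0.206, West 0.405, Central 0.233, Coastal 0.325, Highland 37.715.
Webster allocation: North 1, South 0, East 0, West 0, Central 0, Coastal 0, Highland 39.
Highland has quota 37.715 (lower 37, upper 38) but receives 39 — outside the quota interval.

Highland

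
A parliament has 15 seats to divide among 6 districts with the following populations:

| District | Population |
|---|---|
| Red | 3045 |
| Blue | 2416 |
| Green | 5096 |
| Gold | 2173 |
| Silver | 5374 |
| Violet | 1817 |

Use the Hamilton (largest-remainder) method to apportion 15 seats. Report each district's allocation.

The standard divisor is 19921/15 ≈ 1328.067.
Standard quotas: Red 2.2928, Blue 1.8192, Green 3.8372, Gold 1.6362, Silver 4.0465, Violet 1.3682.
Lower quotas: Red 2, Blue 1, Green 3, Gold 1, Silver 4, Violet 1 (sum 12, leaving 3 seats).
Remainders in descending order: Green 0.8372, Blue 0.8192, Gold 0.6362, Violet 0.3682, Red 0.2928, Silver 0.0465.
Largest remainders: Green, Blue, Gold receive the extra seats.

Red 2; Blue 2; Green 4; Gold 2; Silver 4; Violet 1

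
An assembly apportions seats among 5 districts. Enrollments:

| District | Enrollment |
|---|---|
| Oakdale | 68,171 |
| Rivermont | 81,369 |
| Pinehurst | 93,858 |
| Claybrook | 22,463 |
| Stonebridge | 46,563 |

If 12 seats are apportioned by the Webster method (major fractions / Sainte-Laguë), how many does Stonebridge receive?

2

Standard divisor 312424/12 ≈ 26035.333; standard quotas: Oakdale 2.618, Rivermont 3.125, Pinehurst 3.605, Claybrook 0.863, Stonebridge 1.788.
Rounding to the nearest integer gives 3, 3, 4, 1, 2 = 13 seats, so the divisor must be adjusted.
With modified divisor 27000: modified quotas Oakdale 2.525, Rivermont 3.014, Pinehurst 3.476, Claybrook 0.832, Stonebridge 1.725.
Rounding to the nearest integer: Oakdale 3, Rivermont 3, Pinehurst 3, Claybrook 1, Stonebridge 2 (total 12).
Stonebridge receives 2.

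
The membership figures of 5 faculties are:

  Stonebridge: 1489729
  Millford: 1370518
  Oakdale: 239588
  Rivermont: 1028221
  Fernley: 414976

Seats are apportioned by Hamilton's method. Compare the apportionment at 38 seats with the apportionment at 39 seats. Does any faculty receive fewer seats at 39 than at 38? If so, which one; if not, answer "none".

At 38 seats: Stonebridge 12, Millford 11, Oakdale 2, Rivermont 9, Fernley 4.
At 39 seats: Stonebridge 13, Millford 12, Oakdale 2, Rivermont 9, Fernley 3.
Fernley drops from 4 to 3.

Fernley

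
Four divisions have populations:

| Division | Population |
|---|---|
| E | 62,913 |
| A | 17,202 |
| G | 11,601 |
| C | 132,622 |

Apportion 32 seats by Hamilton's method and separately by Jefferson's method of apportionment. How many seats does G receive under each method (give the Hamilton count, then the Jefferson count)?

Hamilton: E 9, A 2, G 2, C 19.
Jefferson: E 9, A 2, G 1, C 20.
G gets 2 under Hamilton and 1 under Jefferson.

2 and 1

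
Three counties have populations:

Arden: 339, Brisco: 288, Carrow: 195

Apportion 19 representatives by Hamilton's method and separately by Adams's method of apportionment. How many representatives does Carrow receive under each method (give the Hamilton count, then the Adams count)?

4 and 5

Hamilton: Arden 8, Brisco 7, Carrow 4.
Adams: Arden 8, Brisco 6, Carrow 5.
Carrow gets 4 under Hamilton and 5 under Adams.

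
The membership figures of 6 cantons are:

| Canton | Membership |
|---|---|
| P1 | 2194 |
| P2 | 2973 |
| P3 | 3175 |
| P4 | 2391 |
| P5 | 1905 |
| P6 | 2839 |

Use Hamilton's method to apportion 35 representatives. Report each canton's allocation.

P1=5, P2=7, P3=7, P4=5, P5=4, P6=7

Standard divisor: 15477 ÷ 35 ≈ 442.2.
Standard quotas: P1 4.962, P2 6.723, P3 7.180, P4 5.407, P5 4.308, P6 6.420.
Lower quotas: P1 4, P2 6, P3 7, P4 5, P5 4, P6 6 (sum 32, leaving 3 seats).
Remainders in descending order: P1 0.962, P2 0.723, P6 0.420, P4 0.407, P5 0.308, P3 0.180.
Largest remainders: P1, P2, P6 receive the extra seats.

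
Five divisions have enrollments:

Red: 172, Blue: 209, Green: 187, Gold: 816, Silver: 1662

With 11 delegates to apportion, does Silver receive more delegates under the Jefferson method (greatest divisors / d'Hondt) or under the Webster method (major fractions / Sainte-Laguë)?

Jefferson

Jefferson: Red 0, Blue 1, Green 0, Gold 3, Silver 7.
Webster: Red 1, Blue 1, Green 1, Gold 3, Silver 5.
Silver gets 7 under Jefferson and 5 under Webster.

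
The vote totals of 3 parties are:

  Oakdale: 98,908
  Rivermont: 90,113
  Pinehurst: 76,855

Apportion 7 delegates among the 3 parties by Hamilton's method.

Oakdale 3, Rivermont 2, Pinehurst 2

The standard divisor is 265876/7 ≈ 37982.286.
Standard quotas: Oakdale 2.6041, Rivermont 2.3725, Pinehurst 2.0234.
Lower quotas: Oakdale 2, Rivermont 2, Pinehurst 2 (sum 6, leaving 1 seat).
Remainders in descending order: Oakdale 0.6041, Rivermont 0.3725, Pinehurst 0.0234.
The surplus seat goes to Oakdale.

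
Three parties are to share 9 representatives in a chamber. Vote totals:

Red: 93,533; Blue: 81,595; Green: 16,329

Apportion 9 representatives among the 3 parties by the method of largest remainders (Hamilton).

Red 4, Blue 4, Green 1

The standard divisor is 191457/9 = 21273.
Standard quotas: Red 4.3968, Blue 3.8356, Green 0.7676.
Lower quotas: Red 4, Blue 3, Green 0 (sum 7, leaving 2 seats).
Remainders in descending order: Blue 0.8356, Green 0.7676, Red 0.3968.
The surplus seats go to Blue, Green.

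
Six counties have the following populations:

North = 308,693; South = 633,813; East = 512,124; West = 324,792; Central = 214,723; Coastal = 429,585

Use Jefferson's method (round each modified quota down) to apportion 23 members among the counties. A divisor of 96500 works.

North 3, South 6, East 5, West 3, Central 2, Coastal 4

With modified divisor 96500: modified quotas North 3.199, South 6.568, East 5.307, West 3.366, Central 2.225, Coastal 4.452.
Rounding down: North 3, South 6, East 5, West 3, Central 2, Coastal 4 (total 23).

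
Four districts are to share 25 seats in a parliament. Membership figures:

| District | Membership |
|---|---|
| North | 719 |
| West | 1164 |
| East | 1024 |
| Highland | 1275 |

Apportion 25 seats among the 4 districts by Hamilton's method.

Total 4182; standard divisor 4182/25 ≈ 167.28.
Standard quotas: North 4.298, West 6.958, East 6.121, Highland 7.622.
Lower quotas: North 4, West 6, East 6, Highland 7 (sum 23, leaving 2 seats).
Remainders in descending order: West 0.958, Highland 0.622, North 0.298, East 0.121.
The surplus seats go to West, Highland.

North 4, West 7, East 6, Highland 8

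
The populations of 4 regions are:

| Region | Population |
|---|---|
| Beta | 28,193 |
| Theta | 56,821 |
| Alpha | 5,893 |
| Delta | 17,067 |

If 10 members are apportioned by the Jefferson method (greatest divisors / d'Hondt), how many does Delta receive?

Standard divisor 107974/10 ≈ 10797.4; standard quotas: Beta 2.611, Theta 5.262, Alpha 0.546, Delta 1.581.
Rounding down gives 2, 5, 0, 1 = 8 seats, so the divisor must be adjusted.
With modified divisor 9000: modified quotas Beta 3.133, Theta 6.313, Alpha 0.655, Delta 1.896.
Rounding down: Beta 3, Theta 6, Alpha 0, Delta 1 (total 10).
Delta receives 1.

1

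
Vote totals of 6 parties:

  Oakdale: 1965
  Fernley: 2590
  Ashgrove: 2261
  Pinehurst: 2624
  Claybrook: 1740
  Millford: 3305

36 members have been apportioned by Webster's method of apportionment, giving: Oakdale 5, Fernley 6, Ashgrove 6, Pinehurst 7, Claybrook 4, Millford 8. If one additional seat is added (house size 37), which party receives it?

Priority for the next seat is population ÷ (current seats + 0.5).
Priorities: Oakdale 357.273, Fernley 398.462, Ashgrove 347.846, Pinehurst 349.867, Claybrook 386.667, Millford 388.824.
Highest priority: Fernley.

Fernley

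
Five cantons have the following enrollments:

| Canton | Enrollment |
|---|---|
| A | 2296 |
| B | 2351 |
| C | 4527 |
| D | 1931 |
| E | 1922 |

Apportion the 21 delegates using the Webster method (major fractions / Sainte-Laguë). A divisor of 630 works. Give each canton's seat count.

A 4; B 4; C 7; D 3; E 3

With modified divisor 630: modified quotas A 3.644, B 3.732, C 7.186, D 3.065, E 3.051.
Rounding to the nearest integer: A 4, B 4, C 7, D 3, E 3 (total 21).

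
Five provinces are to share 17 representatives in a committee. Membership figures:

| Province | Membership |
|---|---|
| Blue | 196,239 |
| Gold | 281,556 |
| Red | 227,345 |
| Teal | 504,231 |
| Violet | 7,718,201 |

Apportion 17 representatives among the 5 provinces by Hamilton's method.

Standard divisor: 8927572 ÷ 17 ≈ 525151.294.
Standard quotas: Blue 0.3737, Gold 0.5361, Red 0.4329, Teal 0.9602, Violet 14.6971.
Lower quotas: Blue 0, Gold 0, Red 0, Teal 0, Violet 14 (sum 14, leaving 3 seats).
Remainders in descending order: Teal 0.9602, Violet 0.6971, Gold 0.5361, Red 0.4329, Blue 0.3737.
Largest remainders: Teal, Violet, Gold receive the extra seats.

Blue 0, Gold 1, Red 0, Teal 1, Violet 15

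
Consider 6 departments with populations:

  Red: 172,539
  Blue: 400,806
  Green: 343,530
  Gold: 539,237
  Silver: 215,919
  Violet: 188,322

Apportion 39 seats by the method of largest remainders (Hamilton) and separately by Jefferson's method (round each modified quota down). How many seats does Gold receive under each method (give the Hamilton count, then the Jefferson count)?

Hamilton: Red 4, Blue 8, Green 7, Gold 11, Silver 5, Violet 4.
Jefferson: Red 3, Blue 9, Green 7, Gold 12, Silver 4, Violet 4.
Gold gets 11 under Hamilton and 12 under Jefferson.

11 and 12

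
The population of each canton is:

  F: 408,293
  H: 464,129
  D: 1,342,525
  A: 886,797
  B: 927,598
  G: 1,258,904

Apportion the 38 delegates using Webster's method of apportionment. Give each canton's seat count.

F 3; H 3; D 10; A 6; B 7; G 9

Standard divisor 5288246/38 ≈ 139164.368; standard quotas: F 2.934, H 3.335, D 9.647, A 6.372, B 6.665, G 9.046.
Rounding to the nearest integer gives F 3, H 3, D 10, A 6, B 7, G 9 — total 38, matching the house size, so no adjustment is needed.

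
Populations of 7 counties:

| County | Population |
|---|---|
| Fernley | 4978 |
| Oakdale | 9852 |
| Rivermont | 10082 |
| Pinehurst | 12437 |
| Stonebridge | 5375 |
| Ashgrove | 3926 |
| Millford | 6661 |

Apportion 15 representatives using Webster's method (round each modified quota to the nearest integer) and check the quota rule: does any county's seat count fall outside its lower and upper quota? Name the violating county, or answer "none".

Standard quotas: Fernley 1.401, Oakdale 2.772, Rivermont 2.837, Pinehurst 3.499, Stonebridge 1.512, Ashgrove 1.105, Millford 1.874.
Webster allocation: Fernley 1, Oakdale 3, Rivermont 3, Pinehurst 3, Stonebridge 2, Ashgrove 1, Millford 2.
Every allocation lies between the lower and upper quota.

none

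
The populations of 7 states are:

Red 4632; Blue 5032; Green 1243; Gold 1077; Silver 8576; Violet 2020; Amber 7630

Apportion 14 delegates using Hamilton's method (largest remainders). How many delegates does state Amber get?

Total 30210; standard divisor 30210/14 ≈ 2157.857.
Standard quotas: Red 2.1466, Blue 2.3319, Green 0.5760, Gold 0.4991, Silver 3.9743, Violet 0.9361, Amber 3.5359.
Lower quotas: Red 2, Blue 2, Green 0, Gold 0, Silver 3, Violet 0, Amber 3 (sum 10, leaving 4 seats).
Remainders in descending order: Silver 0.9743, Violet 0.9361, Green 0.5760, Amber 0.5359, Gold 0.4991, Blue 0.3319, Red 0.1466.
The surplus seats go to Silver, Violet, Green, Amber.
Amber receives 4.

4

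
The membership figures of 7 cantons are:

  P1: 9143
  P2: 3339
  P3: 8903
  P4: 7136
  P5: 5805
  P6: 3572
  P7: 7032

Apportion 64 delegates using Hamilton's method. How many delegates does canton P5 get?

8

The standard divisor is 44930/64 ≈ 702.031.
Standard quotas: P1 13.0236, P2 4.7562, P3 12.6818, P4 10.1648, P5 8.2689, P6 5.0881, P7 10.0166.
Lower quotas: P1 13, P2 4, P3 12, P4 10, P5 8, P6 5, P7 10 (sum 62, leaving 2 seats).
Remainders in descending order: P2 0.7562, P3 0.6818, P5 0.2689, P4 0.1648, P6 0.0881, P1 0.0236, P7 0.0166.
The surplus seats go to P2, P3.
P5 receives 8.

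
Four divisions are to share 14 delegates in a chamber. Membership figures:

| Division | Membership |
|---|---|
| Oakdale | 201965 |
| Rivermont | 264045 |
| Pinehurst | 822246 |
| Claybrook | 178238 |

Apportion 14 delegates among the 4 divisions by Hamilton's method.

Oakdale=2, Rivermont=2, Pinehurst=8, Claybrook=2

The standard divisor is 1466494/14 ≈ 104749.571.
Standard quotas: Oakdale 1.9281, Rivermont 2.5207, Pinehurst 7.8496, Claybrook 1.7016.
Lower quotas: Oakdale 1, Rivermont 2, Pinehurst 7, Claybrook 1 (sum 11, leaving 3 seats).
Remainders in descending order: Oakdale 0.9281, Pinehurst 0.8496, Claybrook 0.7016, Rivermont 0.5207.
The surplus seats go to Oakdale, Pinehurst, Claybrook.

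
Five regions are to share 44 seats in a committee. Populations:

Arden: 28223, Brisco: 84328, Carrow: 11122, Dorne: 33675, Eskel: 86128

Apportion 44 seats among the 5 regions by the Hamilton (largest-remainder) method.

Arden=5, Brisco=15, Carrow=2, Dorne=6, Eskel=16

The standard divisor is 243476/44 ≈ 5533.545.
Standard quotas: Arden 5.1003, Brisco 15.2394, Carrow 2.0099, Dorne 6.0856, Eskel 15.5647.
Lower quotas: Arden 5, Brisco 15, Carrow 2, Dorne 6, Eskel 15 (sum 43, leaving 1 seat).
Remainders in descending order: Eskel 0.5647, Brisco 0.2394, Arden 0.1003, Dorne 0.0856, Carrow 0.0099.
Largest remainder: Eskel receives the extra seat.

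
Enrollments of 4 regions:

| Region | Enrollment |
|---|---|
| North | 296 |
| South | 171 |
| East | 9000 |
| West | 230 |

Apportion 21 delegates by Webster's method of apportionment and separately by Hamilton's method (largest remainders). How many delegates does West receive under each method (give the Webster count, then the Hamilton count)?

Webster: North 1, South 0, East 20, West 0.
Hamilton: North 1, South 0, East 19, West 1.
West gets 0 under Webster and 1 under Hamilton.

0 and 1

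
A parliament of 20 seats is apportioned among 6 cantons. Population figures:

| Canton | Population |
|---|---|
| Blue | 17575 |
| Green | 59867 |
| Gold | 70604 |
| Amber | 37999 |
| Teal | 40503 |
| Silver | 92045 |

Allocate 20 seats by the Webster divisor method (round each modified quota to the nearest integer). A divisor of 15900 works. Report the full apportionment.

Blue 1, Green 4, Gold 4, Amber 2, Teal 3, Silver 6

With modified divisor 15900: modified quotas Blue 1.105, Green 3.765, Gold 4.441, Amber 2.390, Teal 2.547, Silver 5.789.
Rounding to the nearest integer: Blue 1, Green 4, Gold 4, Amber 2, Teal 3, Silver 6 (total 20).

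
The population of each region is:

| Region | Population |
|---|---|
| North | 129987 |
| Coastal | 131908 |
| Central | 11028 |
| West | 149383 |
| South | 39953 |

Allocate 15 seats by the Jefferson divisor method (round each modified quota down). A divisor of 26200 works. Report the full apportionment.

North 4, Coastal 5, Central 0, West 5, South 1

With modified divisor 26200: modified quotas North 4.961, Coastal 5.035, Central 0.421, West 5.702, South 1.525.
Rounding down: North 4, Coastal 5, Central 0, West 5, South 1 (total 15).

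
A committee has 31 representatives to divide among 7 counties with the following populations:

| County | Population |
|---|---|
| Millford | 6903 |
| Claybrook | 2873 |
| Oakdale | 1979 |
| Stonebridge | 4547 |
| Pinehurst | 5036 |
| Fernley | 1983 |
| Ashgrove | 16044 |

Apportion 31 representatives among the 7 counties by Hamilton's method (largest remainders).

Total 39365; standard divisor 39365/31 ≈ 1269.839.
Standard quotas: Millford 5.4361, Claybrook 2.2625, Oakdale 1.5585, Stonebridge 3.5808, Pinehurst 3.9659, Fernley 1.5616, Ashgrove 12.6347.
Lower quotas: Millford 5, Claybrook 2, Oakdale 1, Stonebridge 3, Pinehurst 3, Fernley 1, Ashgrove 12 (sum 27, leaving 4 seats).
Remainders in descending order: Pinehurst 0.9659, Ashgrove 0.6347, Stonebridge 0.5808, Fernley 0.5616, Oakdale 0.5585, Millford 0.4361, Claybrook 0.2625.
The surplus seats go to Pinehurst, Ashgrove, Stonebridge, Fernley.

Millford=5, Claybrook=2, Oakdale=1, Stonebridge=4, Pinehurst=4, Fernley=2, Ashgrove=13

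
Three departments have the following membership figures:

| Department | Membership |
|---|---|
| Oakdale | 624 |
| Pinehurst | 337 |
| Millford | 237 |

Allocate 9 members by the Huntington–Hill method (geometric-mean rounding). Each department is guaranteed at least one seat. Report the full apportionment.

Oakdale: 5, Pinehurst: 2, Millford: 2

With divisor 139: modified quotas Oakdale 4.489, Pinehurst 2.424, Millford 1.705.
Geometric-mean thresholds: Oakdale √(4·5)=4.472, Pinehurst √(2·3)=2.449, Millford √(1·2)=1.414.
Each quota rounded against its threshold gives Oakdale 5, Pinehurst 2, Millford 2 (total 9).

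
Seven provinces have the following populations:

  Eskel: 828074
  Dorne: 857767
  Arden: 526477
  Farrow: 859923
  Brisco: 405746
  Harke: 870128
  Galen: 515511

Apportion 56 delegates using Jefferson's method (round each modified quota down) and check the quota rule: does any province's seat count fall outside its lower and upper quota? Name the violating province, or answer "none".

Standard quotas: Eskel 9.534, Dorne 9.876, Arden 6.062, Farrow 9.901, Brisco 4.672, Harke 10.019, Galen 5.936.
Jefferson allocation: Eskel 10, Dorne 10, Arden 6, Farrow 10, Brisco 4, Harke 10, Galen 6.
Every allocation lies between the lower and upper quota.

none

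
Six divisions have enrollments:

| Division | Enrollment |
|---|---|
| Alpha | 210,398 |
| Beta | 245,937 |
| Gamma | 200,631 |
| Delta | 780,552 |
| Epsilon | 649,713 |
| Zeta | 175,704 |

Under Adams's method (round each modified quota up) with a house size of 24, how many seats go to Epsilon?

Standard divisor 2262935/24 ≈ 94288.958; standard quotas: Alpha 2.231, Beta 2.608, Gamma 2.128, Delta 8.278, Epsilon 6.891, Zeta 1.863.
Rounding up gives 3, 3, 3, 9, 7, 2 = 27 seats, so the divisor must be adjusted.
With modified divisor 106700: modified quotas Alpha 1.972, Beta 2.305, Gamma 1.880, Delta 7.315, Epsilon 6.089, Zeta 1.647.
Rounding up: Alpha 2, Beta 3, Gamma 2, Delta 8, Epsilon 7, Zeta 2 (total 24).
Epsilon receives 7.

7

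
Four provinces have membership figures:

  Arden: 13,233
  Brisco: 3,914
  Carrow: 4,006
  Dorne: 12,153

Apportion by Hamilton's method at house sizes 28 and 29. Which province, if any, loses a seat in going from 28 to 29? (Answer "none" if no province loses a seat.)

Carrow

At 28 seats: Arden 11, Brisco 3, Carrow 4, Dorne 10.
At 29 seats: Arden 12, Brisco 3, Carrow 3, Dorne 11.
Carrow drops from 4 to 3.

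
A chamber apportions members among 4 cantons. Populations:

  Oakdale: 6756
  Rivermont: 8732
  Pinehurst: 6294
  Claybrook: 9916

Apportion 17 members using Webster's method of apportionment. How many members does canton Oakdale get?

4

Standard divisor 31698/17 ≈ 1864.588; standard quotas: Oakdale 3.623, Rivermont 4.683, Pinehurst 3.376, Claybrook 5.318.
Rounding to the nearest integer gives Oakdale 4, Rivermont 5, Pinehurst 3, Claybrook 5 — total 17, matching the house size, so no adjustment is needed.
Oakdale receives 4.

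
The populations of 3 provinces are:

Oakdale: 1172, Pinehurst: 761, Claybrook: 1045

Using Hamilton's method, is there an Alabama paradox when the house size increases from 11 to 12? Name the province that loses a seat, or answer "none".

none

At 11 seats: Oakdale 4, Pinehurst 3, Claybrook 4.
At 12 seats: Oakdale 5, Pinehurst 3, Claybrook 4.
No province's allocation decreased.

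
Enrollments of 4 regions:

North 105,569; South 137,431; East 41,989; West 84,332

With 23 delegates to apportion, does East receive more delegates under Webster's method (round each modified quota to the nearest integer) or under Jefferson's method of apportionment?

Webster: North 7, South 8, East 3, West 5.
Jefferson: North 7, South 9, East 2, West 5.
East gets 3 under Webster and 2 under Jefferson.

Webster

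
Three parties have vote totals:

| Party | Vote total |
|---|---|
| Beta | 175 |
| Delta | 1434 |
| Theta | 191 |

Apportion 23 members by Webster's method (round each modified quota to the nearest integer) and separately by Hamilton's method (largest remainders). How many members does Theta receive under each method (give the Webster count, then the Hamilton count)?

2 and 3

Webster: Beta 2, Delta 19, Theta 2.
Hamilton: Beta 2, Delta 18, Theta 3.
Theta gets 2 under Webster and 3 under Hamilton.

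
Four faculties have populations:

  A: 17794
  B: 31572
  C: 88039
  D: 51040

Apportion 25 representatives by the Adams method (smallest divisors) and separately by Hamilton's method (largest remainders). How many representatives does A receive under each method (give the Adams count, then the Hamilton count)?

3 and 2

Adams: A 3, B 4, C 11, D 7.
Hamilton: A 2, B 4, C 12, D 7.
A gets 3 under Adams and 2 under Hamilton.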